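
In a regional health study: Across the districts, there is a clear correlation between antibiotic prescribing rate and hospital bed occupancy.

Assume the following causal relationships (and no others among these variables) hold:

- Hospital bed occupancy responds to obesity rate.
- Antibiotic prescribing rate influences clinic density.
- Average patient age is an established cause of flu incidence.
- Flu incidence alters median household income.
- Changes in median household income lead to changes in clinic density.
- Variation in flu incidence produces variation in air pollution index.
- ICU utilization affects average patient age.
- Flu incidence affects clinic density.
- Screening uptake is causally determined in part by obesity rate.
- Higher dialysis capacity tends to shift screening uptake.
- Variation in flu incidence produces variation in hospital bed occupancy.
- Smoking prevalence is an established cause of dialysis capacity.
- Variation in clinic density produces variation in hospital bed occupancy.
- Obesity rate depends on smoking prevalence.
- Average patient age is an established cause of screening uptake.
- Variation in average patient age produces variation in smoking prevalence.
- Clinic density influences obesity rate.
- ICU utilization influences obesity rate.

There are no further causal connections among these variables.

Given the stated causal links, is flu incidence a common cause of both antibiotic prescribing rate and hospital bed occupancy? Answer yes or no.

no

Flu incidence has no stated causal path to antibiotic prescribing rate. A confounder must cause both variables, so flu incidence does not qualify.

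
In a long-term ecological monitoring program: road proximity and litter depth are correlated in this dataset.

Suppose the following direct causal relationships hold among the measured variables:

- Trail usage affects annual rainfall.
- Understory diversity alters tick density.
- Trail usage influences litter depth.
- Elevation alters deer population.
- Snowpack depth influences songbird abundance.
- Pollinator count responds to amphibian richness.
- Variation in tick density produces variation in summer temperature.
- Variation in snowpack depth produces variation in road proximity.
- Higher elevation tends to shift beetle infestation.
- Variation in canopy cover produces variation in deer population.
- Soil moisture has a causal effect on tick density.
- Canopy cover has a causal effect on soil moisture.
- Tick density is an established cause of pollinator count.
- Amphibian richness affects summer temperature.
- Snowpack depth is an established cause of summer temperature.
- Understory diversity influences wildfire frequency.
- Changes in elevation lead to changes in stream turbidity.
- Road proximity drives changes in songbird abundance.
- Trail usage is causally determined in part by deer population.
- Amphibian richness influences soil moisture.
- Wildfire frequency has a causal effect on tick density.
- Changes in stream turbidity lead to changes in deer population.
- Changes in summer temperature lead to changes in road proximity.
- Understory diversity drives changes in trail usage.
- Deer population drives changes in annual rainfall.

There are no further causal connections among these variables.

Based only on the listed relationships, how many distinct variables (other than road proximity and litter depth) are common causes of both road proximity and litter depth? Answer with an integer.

The common causes are: canopy cover (to road proximity via canopy cover → soil moisture → tick density → summer temperature → road proximity; to litter depth via canopy cover → deer population → trail usage → litter depth); understory diversity (to road proximity via understory diversity → tick density → summer temperature → road proximity; to litter depth via understory diversity → trail usage → litter depth).
Every other variable lacks a causal path to at least one of road proximity and litter depth.

2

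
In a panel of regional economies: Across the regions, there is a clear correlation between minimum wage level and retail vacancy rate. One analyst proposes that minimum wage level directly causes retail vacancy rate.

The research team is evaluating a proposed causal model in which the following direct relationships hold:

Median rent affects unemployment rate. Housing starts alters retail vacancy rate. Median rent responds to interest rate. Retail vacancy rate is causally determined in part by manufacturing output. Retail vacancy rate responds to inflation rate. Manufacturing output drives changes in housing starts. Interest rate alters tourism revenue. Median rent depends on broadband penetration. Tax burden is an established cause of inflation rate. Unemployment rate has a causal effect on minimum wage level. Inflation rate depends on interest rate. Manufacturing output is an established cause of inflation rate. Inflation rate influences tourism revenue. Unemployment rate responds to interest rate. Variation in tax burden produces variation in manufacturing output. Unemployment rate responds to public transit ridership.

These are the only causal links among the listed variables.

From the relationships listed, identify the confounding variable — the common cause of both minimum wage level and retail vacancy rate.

interest rate

Interest rate has a causal path to minimum wage level (interest rate → unemployment rate → minimum wage level) and a separate causal path to retail vacancy rate (interest rate → inflation rate → retail vacancy rate), so it is a common cause of both.
No stated relationship gives minimum wage level a causal route to retail vacancy rate, so the correlation is explained by the shared upstream cause rather than a direct effect.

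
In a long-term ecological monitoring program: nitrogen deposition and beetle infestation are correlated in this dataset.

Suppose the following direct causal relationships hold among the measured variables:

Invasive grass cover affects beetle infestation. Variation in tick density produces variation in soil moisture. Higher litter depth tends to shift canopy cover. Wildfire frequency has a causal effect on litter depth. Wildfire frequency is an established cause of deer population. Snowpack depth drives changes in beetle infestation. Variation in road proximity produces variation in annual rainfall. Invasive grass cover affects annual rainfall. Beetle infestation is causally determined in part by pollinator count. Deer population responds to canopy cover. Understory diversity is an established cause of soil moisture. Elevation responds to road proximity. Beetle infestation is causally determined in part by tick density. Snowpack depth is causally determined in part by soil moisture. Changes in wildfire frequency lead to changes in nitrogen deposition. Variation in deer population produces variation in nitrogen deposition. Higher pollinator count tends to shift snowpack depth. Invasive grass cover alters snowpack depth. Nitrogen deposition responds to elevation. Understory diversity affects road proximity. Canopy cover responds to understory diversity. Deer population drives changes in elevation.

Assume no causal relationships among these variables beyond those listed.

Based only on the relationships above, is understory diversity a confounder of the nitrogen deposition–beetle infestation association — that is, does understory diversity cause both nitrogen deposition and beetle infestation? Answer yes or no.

yes

Understory diversity has a causal path to nitrogen deposition (understory diversity → road proximity → elevation → nitrogen deposition) and to beetle infestation (understory diversity → soil moisture → snowpack depth → beetle infestation), so it is a common cause of both — a confounder.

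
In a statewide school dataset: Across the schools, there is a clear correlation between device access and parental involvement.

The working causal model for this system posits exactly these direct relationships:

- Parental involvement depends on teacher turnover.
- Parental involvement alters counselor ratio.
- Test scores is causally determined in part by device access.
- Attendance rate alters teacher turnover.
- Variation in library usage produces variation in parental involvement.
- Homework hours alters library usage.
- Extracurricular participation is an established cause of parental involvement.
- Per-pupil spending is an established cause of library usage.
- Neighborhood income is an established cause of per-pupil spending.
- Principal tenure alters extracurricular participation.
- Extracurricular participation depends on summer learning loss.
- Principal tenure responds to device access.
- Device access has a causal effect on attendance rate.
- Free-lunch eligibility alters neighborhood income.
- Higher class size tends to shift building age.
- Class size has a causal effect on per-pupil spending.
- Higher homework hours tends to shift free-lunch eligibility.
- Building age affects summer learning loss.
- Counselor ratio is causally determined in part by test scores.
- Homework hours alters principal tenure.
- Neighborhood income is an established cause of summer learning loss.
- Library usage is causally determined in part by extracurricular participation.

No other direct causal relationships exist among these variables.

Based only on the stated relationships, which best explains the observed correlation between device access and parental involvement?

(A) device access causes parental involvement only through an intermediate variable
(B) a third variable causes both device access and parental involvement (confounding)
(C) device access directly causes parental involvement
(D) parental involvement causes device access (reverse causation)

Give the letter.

A

Device access reaches parental involvement through device access → principal tenure → extracurricular participation → parental involvement — an indirect causal chain with no direct device access → parental involvement link. No variable causes both device access and parental involvement, so confounding is ruled out; the effect is mediated.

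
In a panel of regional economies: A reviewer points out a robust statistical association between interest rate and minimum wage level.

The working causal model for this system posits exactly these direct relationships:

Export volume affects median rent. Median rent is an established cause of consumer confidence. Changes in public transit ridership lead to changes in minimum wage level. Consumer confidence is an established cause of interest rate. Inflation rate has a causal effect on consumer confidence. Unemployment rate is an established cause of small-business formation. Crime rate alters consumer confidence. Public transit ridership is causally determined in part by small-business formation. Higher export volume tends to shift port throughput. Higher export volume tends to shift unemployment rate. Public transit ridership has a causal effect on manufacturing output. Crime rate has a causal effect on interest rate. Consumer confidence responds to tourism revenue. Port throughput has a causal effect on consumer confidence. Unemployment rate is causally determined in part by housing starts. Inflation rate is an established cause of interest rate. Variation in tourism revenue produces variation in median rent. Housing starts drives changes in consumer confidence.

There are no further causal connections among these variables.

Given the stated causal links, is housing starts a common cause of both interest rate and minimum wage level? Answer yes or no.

Housing starts has a causal path to interest rate (housing starts → consumer confidence → interest rate) and to minimum wage level (housing starts → unemployment rate → small-business formation → public transit ridership → minimum wage level), so it is a common cause of both — a confounder.

yes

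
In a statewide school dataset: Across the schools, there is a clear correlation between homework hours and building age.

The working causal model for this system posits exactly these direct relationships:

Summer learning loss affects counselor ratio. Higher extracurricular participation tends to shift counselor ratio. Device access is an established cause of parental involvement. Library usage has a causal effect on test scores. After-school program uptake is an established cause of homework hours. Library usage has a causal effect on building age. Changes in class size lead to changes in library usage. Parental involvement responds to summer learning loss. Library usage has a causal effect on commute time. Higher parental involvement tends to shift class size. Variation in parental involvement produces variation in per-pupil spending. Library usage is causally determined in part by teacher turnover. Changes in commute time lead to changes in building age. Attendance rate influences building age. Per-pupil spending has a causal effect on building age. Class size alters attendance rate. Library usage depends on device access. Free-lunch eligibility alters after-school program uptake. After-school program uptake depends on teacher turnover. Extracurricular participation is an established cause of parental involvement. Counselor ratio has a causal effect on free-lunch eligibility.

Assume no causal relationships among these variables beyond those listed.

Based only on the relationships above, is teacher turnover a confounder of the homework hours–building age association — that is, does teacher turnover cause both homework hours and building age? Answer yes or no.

yes

Teacher turnover has a causal path to homework hours (teacher turnover → after-school program uptake → homework hours) and to building age (teacher turnover → library usage → building age), so it is a common cause of both — a confounder.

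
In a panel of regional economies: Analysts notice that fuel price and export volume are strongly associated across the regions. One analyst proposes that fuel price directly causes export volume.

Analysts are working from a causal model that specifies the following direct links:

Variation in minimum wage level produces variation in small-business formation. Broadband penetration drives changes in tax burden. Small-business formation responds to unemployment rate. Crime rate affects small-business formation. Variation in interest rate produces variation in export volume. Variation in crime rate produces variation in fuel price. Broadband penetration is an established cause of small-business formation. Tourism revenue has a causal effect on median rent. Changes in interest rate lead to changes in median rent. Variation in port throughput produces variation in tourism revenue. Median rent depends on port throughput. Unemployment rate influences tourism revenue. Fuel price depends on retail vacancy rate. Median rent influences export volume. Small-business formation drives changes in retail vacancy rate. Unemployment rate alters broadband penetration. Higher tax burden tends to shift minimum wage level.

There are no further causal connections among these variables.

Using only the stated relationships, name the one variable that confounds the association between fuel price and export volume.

Unemployment rate has a causal path to fuel price (unemployment rate → small-business formation → retail vacancy rate → fuel price) and a separate causal path to export volume (unemployment rate → tourism revenue → median rent → export volume), so it is a common cause of both.
No stated relationship gives fuel price a causal route to export volume, so the correlation is explained by the shared upstream cause rather than a direct effect.

unemployment rate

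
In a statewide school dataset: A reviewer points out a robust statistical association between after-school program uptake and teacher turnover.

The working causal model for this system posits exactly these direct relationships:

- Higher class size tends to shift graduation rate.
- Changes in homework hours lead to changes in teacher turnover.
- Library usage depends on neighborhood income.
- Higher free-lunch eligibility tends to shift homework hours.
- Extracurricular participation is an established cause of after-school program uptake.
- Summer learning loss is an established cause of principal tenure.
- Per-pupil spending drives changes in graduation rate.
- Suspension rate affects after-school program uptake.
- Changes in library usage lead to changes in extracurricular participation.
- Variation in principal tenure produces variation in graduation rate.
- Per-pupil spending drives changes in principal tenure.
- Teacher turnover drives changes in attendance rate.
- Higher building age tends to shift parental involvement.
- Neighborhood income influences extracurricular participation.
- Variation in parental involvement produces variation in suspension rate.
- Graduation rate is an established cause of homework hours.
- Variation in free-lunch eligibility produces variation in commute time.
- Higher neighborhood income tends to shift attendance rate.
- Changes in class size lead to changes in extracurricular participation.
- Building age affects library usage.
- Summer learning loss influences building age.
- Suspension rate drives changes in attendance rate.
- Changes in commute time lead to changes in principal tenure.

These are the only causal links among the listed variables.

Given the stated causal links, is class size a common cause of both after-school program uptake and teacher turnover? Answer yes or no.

Class size has a causal path to after-school program uptake (class size → extracurricular participation → after-school program uptake) and to teacher turnover (class size → graduation rate → homework hours → teacher turnover), so it is a common cause of both — a confounder.

yes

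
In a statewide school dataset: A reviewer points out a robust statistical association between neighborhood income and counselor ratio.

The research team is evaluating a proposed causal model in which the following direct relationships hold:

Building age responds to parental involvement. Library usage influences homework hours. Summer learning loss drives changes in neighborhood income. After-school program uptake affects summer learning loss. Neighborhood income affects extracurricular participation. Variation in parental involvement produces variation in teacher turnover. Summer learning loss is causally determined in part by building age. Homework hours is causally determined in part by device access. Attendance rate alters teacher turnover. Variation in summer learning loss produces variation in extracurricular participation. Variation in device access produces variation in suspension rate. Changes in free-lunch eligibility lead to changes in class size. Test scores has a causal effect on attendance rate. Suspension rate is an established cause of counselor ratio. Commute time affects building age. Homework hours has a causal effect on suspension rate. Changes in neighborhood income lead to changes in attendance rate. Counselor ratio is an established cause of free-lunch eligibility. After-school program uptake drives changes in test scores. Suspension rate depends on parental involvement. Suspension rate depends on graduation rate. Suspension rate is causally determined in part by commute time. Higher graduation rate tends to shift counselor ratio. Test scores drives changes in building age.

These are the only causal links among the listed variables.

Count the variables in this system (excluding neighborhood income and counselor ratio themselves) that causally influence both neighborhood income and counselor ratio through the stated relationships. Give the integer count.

The common causes are: commute time (to neighborhood income via commute time → building age → summer learning loss → neighborhood income; to counselor ratio via commute time → suspension rate → counselor ratio); parental involvement (to neighborhood income via parental involvement → building age → summer learning loss → neighborhood income; to counselor ratio via parental involvement → suspension rate → counselor ratio).
Every other variable lacks a causal path to at least one of neighborhood income and counselor ratio.

2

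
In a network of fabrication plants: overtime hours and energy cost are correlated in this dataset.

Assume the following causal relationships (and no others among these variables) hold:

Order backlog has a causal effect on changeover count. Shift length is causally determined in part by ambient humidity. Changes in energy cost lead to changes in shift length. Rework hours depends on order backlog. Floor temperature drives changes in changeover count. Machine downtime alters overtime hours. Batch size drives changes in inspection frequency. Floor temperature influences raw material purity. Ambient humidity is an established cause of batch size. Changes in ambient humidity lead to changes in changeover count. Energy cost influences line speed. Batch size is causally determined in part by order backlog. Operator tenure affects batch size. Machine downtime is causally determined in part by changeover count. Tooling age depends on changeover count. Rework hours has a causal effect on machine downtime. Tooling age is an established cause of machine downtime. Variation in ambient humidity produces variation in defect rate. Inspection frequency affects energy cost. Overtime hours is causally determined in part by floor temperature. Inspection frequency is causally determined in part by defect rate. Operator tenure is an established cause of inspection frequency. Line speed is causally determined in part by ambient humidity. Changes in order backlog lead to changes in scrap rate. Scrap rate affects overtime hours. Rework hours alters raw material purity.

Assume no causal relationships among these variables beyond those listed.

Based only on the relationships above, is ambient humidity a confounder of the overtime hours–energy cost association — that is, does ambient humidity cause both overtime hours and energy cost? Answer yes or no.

Ambient humidity has a causal path to overtime hours (ambient humidity → changeover count → machine downtime → overtime hours) and to energy cost (ambient humidity → defect rate → inspection frequency → energy cost), so it is a common cause of both — a confounder.

yes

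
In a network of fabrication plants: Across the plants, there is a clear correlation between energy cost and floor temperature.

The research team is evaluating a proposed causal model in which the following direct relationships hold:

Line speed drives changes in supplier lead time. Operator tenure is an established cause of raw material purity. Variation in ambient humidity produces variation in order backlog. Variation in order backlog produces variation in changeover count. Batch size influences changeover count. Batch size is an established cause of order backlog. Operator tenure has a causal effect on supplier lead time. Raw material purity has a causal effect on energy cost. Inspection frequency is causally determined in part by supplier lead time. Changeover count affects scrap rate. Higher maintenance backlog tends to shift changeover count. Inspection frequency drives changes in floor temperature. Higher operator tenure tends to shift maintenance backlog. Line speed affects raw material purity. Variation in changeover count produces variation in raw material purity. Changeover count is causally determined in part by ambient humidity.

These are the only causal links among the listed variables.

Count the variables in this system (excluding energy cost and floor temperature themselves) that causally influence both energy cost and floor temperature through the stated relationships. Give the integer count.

2

The common causes are: line speed (to energy cost via line speed → raw material purity → energy cost; to floor temperature via line speed → supplier lead time → inspection frequency → floor temperature); operator tenure (to energy cost via operator tenure → raw material purity → energy cost; to floor temperature via operator tenure → supplier lead time → inspection frequency → floor temperature).
Every other variable lacks a causal path to at least one of energy cost and floor temperature.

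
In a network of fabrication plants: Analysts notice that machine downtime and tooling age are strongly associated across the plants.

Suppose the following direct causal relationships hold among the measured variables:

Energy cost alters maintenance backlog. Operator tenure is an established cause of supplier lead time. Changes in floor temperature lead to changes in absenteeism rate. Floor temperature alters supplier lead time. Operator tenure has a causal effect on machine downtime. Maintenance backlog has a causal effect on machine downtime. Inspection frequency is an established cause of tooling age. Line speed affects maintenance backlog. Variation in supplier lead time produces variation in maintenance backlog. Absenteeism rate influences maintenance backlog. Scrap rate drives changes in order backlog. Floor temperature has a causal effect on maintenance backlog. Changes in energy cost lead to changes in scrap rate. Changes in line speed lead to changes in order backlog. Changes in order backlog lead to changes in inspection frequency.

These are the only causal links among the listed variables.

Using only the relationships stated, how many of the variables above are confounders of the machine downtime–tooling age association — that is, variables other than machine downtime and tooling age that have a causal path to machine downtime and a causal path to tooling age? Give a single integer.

The common causes are: energy cost (to machine downtime via energy cost → maintenance backlog → machine downtime; to tooling age via energy cost → scrap rate → order backlog → inspection frequency → tooling age); line speed (to machine downtime via line speed → maintenance backlog → machine downtime; to tooling age via line speed → order backlog → inspection frequency → tooling age).
Every other variable lacks a causal path to at least one of machine downtime and tooling age.

2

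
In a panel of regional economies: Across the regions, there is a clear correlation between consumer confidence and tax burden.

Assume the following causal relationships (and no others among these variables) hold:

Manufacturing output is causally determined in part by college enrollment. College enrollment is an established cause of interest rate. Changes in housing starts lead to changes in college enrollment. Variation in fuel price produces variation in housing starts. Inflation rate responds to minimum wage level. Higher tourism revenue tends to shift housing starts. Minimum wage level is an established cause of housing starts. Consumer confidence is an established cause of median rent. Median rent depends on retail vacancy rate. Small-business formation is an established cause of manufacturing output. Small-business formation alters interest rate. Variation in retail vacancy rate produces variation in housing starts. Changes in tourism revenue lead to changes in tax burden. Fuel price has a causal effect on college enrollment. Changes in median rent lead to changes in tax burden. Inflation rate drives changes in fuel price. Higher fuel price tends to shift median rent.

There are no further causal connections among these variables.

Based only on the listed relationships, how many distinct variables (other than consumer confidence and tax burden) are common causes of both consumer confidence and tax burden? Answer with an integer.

No listed variable has a causal path to both consumer confidence and tax burden, so there are no common causes.

0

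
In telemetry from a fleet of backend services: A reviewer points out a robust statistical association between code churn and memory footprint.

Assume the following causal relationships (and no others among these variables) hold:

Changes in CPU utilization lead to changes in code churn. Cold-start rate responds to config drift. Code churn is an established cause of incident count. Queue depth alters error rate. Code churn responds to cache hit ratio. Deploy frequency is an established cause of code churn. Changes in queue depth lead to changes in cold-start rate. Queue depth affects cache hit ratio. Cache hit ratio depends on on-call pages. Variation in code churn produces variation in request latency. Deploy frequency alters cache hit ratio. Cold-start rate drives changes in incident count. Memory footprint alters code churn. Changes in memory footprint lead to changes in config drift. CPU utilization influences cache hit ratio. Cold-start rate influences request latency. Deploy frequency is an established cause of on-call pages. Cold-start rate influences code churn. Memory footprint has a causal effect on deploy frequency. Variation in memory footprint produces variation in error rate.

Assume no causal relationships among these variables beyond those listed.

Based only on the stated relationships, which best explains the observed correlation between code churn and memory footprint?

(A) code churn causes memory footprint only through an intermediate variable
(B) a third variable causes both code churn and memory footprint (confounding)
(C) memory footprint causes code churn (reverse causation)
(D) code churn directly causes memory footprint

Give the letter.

The stated link runs memory footprint → code churn; code churn has no causal path to memory footprint. No variable causes both, so confounding is ruled out. The correlation reflects reverse causation.

C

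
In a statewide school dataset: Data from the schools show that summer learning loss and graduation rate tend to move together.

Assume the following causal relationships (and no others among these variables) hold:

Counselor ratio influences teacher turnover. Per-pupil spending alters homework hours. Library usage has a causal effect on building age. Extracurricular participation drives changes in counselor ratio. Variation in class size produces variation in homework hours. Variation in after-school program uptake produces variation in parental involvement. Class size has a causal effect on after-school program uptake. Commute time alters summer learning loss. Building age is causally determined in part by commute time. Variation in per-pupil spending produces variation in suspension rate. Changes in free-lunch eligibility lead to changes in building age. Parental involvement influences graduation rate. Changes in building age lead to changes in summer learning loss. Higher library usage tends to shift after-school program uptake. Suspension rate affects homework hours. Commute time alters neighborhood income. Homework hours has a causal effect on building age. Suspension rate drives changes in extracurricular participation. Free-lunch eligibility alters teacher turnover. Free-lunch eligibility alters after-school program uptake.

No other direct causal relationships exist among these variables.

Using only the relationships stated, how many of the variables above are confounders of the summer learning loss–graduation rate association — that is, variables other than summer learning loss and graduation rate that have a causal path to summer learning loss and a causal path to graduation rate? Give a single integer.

The common causes are: class size (to summer learning loss via class size → homework hours → building age → summer learning loss; to graduation rate via class size → after-school program uptake → parental involvement → graduation rate); free-lunch eligibility (to summer learning loss via free-lunch eligibility → building age → summer learning loss; to graduation rate via free-lunch eligibility → after-school program uptake → parental involvement → graduation rate); library usage (to summer learning loss via library usage → building age → summer learning loss; to graduation rate via library usage → after-school program uptake → parental involvement → graduation rate).
Every other variable lacks a causal path to at least one of summer learning loss and graduation rate.

3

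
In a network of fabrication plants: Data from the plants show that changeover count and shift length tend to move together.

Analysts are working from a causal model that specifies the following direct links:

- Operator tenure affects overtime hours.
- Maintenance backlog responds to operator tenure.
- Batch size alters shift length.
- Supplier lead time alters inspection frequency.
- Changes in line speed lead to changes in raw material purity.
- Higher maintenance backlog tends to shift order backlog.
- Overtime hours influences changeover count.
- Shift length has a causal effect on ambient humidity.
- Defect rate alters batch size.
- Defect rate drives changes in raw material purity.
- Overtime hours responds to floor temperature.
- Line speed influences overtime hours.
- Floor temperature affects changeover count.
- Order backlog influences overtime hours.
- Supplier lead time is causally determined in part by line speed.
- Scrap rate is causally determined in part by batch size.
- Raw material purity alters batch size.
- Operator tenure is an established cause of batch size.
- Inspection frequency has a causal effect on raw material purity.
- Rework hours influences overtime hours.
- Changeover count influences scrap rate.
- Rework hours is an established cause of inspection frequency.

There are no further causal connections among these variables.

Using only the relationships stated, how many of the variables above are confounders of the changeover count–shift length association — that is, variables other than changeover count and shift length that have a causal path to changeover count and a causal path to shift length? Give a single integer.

The common causes are: line speed (to changeover count via line speed → overtime hours → changeover count; to shift length via line speed → raw material purity → batch size → shift length); operator tenure (to changeover count via operator tenure → overtime hours → changeover count; to shift length via operator tenure → batch size → shift length); rework hours (to changeover count via rework hours → overtime hours → changeover count; to shift length via rework hours → inspection frequency → raw material purity → batch size → shift length).
Every other variable lacks a causal path to at least one of changeover count and shift length.

3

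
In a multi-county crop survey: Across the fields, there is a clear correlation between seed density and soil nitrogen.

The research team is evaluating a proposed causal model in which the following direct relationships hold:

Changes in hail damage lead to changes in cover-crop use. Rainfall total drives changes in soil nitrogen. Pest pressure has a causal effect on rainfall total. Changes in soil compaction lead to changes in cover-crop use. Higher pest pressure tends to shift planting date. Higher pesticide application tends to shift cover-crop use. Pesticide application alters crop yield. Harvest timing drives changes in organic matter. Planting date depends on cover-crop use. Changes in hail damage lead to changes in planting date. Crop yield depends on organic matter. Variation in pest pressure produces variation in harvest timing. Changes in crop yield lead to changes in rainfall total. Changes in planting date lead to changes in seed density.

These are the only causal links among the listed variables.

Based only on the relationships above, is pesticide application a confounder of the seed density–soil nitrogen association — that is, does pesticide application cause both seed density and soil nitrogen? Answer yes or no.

yes

Pesticide application has a causal path to seed density (pesticide application → cover-crop use → planting date → seed density) and to soil nitrogen (pesticide application → crop yield → rainfall total → soil nitrogen), so it is a common cause of both — a confounder.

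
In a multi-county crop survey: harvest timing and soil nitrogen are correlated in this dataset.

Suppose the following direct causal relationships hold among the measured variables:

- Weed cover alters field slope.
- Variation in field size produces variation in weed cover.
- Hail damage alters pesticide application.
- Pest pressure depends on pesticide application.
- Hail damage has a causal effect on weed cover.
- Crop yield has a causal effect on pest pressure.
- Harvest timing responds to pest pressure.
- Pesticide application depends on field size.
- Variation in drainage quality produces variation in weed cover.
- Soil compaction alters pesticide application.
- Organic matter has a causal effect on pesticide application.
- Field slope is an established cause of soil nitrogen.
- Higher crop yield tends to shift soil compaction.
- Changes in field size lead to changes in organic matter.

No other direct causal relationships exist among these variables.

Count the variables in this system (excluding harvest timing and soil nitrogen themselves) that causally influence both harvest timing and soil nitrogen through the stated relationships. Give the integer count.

2

The common causes are: field size (to harvest timing via field size → pesticide application → pest pressure → harvest timing; to soil nitrogen via field size → weed cover → field slope → soil nitrogen); hail damage (to harvest timing via hail damage → pesticide application → pest pressure → harvest timing; to soil nitrogen via hail damage → weed cover → field slope → soil nitrogen).
Every other variable lacks a causal path to at least one of harvest timing and soil nitrogen.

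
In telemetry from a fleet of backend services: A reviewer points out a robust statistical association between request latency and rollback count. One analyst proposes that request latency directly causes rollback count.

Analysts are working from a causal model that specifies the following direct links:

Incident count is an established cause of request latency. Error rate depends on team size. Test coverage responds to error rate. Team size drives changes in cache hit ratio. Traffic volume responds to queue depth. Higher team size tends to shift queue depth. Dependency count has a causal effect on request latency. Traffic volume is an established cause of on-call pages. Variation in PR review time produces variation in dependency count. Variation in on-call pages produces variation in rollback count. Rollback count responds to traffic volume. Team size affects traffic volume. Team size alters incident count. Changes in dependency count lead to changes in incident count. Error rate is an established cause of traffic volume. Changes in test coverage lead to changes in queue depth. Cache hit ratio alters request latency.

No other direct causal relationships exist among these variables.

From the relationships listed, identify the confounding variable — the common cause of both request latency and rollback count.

Team size has a causal path to request latency (team size → cache hit ratio → request latency) and a separate causal path to rollback count (team size → traffic volume → rollback count), so it is a common cause of both.
No stated relationship gives request latency a causal route to rollback count, so the correlation is explained by the shared upstream cause rather than a direct effect.

team size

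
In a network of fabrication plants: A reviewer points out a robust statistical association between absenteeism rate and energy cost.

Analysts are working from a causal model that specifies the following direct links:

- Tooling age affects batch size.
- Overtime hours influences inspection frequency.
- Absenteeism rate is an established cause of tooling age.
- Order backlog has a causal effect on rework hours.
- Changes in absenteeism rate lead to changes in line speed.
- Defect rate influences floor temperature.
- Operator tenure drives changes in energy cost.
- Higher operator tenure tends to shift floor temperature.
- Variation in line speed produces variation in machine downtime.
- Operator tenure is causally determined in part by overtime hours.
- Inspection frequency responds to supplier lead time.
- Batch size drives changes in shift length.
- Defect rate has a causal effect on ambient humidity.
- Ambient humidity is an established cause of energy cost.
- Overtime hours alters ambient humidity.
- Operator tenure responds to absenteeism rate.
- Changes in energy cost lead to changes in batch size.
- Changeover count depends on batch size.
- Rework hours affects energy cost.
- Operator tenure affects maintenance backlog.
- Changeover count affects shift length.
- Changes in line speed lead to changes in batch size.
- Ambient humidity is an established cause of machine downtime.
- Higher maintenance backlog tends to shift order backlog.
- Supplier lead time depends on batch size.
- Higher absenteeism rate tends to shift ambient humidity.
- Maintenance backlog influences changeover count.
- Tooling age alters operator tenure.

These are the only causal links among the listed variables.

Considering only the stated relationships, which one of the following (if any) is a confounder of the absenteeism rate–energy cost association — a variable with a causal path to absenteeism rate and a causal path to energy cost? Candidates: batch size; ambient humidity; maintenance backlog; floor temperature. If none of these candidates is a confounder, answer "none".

None of the listed candidates has causal paths to both absenteeism rate and energy cost in the stated relationships, so none is a common cause.

none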